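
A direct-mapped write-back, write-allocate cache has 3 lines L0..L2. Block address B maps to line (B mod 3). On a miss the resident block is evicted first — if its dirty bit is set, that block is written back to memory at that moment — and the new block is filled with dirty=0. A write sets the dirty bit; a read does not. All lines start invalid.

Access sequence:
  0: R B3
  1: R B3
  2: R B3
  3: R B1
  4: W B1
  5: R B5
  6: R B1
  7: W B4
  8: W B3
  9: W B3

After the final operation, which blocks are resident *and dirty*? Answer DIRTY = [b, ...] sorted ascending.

  0 | R B3 → L0 miss [-]
  1 | R B3 → L0 hit [-]
  2 | R B3 → L0 hit [-]
  3 | R B1 → L1 miss [-]
  4 | W B1 → L1 hit [D]
  5 | R B5 → L2 miss [-]
  6 | R B1 → L1 hit [D]
  7 | W B4 → L1 miss wb→B1 [D]
  8 | W B3 → L0 hit [D]
  9 | W B3 → L0 hit [D]

DIRTY = [3, 4]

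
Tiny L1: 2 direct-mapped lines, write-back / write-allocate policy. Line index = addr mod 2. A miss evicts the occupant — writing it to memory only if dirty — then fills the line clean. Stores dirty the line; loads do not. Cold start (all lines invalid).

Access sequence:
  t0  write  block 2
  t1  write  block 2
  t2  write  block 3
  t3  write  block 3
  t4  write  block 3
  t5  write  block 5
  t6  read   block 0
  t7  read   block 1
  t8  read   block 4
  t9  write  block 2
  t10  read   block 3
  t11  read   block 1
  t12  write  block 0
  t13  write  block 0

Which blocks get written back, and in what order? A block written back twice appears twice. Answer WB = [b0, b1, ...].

0: W B2 -> L0 miss  d=D]
1: W B2 -> L0 hit  d=D]
2: W B3 -> L1 miss  d=D]
3: W B3 -> L1 hit  d=D]
4: W B3 -> L1 hit  d=D]
5: W B5 -> L1 miss wb->B3  d=D]
6: R B0 -> L0 miss wb->B2  d=-]
7: R B1 -> L1 miss wb->B5  d=-]
8: R B4 -> L0 miss  d=-]
9: W B2 -> L0 miss  d=D]
10: R B3 -> L1 miss  d=-]
11: R B1 -> L1 miss  d=-]
12: W B0 -> L0 miss wb->B2  d=D]
13: W B0 -> L0 hit  d=D]

WB = [3, 2, 5, 2]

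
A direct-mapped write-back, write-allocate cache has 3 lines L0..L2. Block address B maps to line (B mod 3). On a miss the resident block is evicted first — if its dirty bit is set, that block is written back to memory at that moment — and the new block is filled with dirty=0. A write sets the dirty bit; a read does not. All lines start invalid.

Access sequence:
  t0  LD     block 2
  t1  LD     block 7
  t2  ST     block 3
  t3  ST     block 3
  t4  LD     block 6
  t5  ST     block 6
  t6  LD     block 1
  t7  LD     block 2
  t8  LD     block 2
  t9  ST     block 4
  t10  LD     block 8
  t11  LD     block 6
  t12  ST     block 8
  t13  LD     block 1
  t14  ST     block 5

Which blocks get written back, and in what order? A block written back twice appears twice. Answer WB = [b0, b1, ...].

WB = [3, 4, 8]

0: R B2 -> L2 miss  d=-]
1: R B7 -> L1 miss  d=-]
2: W B3 -> L0 miss  d=D]
3: W B3 -> L0 hit  d=D]
4: R B6 -> L0 miss wb->B3  d=-]
5: W B6 -> L0 hit  d=D]
6: R B1 -> L1 miss  d=-]
7: R B2 -> L2 hit  d=-]
8: R B2 -> L2 hit  d=-]
9: W B4 -> L1 miss  d=D]
10: R B8 -> L2 miss  d=-]
11: R B6 -> L0 hit  d=D]
12: W B8 -> L2 hit  d=D]
13: R B1 -> L1 miss wb->B4  d=-]
14: W B5 -> L2 miss wb->B8  d=D]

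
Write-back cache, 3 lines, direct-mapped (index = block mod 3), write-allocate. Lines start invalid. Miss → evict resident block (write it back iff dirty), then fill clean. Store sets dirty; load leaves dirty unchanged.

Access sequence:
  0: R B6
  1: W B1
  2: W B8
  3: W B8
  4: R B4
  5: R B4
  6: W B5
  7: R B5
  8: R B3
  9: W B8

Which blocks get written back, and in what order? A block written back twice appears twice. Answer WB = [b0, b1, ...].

WB = [1, 8, 5]

  0 | R B6 → L0 miss [-]
  1 | W B1 → L1 miss [D]
  2 | W B8 → L2 miss [D]
  3 | W B8 → L2 hit [D]
  4 | R B4 → L1 miss wb→B1 [-]
  5 | R B4 → L1 hit [-]
  6 | W B5 → L2 miss wb→B8 [D]
  7 | R B5 → L2 hit [D]
  8 | R B3 → L0 miss [-]
  9 | W B8 → L2 miss wb→B5 [D]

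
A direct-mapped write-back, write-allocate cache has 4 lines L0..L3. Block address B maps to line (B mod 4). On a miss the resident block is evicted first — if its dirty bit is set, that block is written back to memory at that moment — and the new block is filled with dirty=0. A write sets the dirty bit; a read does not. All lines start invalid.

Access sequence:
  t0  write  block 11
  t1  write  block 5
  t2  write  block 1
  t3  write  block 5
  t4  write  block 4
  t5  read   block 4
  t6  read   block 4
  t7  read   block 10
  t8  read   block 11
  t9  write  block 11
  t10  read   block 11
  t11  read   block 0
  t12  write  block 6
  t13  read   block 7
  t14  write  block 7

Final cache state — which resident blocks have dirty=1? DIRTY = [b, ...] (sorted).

DIRTY = [5, 6, 7]

0: W B11 → L3 miss [D]
1: W B5 → L1 miss [D]
2: W B1 → L1 miss wb→B5 [D]
3: W B5 → L1 miss wb→B1 [D]
4: W B4 → L0 miss [D]
5: R B4 → L0 hit [D]
6: R B4 → L0 hit [D]
7: R B10 → L2 miss [-]
8: R B11 → L3 hit [D]
9: W B11 → L3 hit [D]
10: R B11 → L3 hit [D]
11: R B0 → L0 miss wb→B4 [-]
12: W B6 → L2 miss [D]
13: R B7 → L3 miss wb→B11 [-]
14: W B7 → L3 hit [D]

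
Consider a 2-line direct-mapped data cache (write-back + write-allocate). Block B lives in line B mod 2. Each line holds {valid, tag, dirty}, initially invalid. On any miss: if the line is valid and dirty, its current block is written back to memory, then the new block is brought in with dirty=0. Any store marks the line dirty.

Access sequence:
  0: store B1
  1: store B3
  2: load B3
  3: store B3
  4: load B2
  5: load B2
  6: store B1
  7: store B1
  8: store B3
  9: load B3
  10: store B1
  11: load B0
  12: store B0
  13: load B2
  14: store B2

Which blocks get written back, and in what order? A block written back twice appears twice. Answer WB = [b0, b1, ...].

  0 | W B1 → L1 miss [D]
  1 | W B3 → L1 miss wb→B1 [D]
  2 | R B3 → L1 hit [D]
  3 | W B3 → L1 hit [D]
  4 | R B2 → L0 miss [-]
  5 | R B2 → L0 hit [-]
  6 | W B1 → L1 miss wb→B3 [D]
  7 | W B1 → L1 hit [D]
  8 | W B3 → L1 miss wb→B1 [D]
  9 | R B3 → L1 hit [D]
  10 | W B1 → L1 miss wb→B3 [D]
  11 | R B0 → L0 miss [-]
  12 | W B0 → L0 hit [D]
  13 | R B2 → L0 miss wb→B0 [-]
  14 | W B2 → L0 hit [D]

WB = [1, 3, 1, 3, 0]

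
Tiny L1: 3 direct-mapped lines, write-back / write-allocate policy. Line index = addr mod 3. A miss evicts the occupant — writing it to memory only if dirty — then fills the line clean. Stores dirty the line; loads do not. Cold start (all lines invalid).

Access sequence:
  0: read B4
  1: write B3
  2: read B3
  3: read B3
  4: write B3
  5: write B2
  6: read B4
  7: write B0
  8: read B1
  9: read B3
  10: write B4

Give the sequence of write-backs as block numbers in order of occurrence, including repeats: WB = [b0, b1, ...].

0: R B4 -> L1 miss  d=-]
1: W B3 -> L0 miss  d=D]
2: R B3 -> L0 hit  d=D]
3: R B3 -> L0 hit  d=D]
4: W B3 -> L0 hit  d=D]
5: W B2 -> L2 miss  d=D]
6: R B4 -> L1 hit  d=-]
7: W B0 -> L0 miss wb->B3  d=D]
8: R B1 -> L1 miss  d=-]
9: R B3 -> L0 miss wb->B0  d=-]
10: W B4 -> L1 miss  d=D]

WB = [3, 0]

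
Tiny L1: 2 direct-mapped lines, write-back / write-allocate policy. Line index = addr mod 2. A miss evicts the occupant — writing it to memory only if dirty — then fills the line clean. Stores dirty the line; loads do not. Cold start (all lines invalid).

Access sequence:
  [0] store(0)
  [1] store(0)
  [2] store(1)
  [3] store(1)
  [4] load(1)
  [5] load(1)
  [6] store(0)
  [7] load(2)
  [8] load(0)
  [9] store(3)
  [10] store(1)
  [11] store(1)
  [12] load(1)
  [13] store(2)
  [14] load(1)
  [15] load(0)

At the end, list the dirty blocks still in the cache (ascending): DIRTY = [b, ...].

0: W B0 -> L0 miss  d=D]
1: W B0 -> L0 hit  d=D]
2: W B1 -> L1 miss  d=D]
3: W B1 -> L1 hit  d=D]
4: R B1 -> L1 hit  d=D]
5: R B1 -> L1 hit  d=D]
6: W B0 -> L0 hit  d=D]
7: R B2 -> L0 miss wb->B0  d=-]
8: R B0 -> L0 miss  d=-]
9: W B3 -> L1 miss wb->B1  d=D]
10: W B1 -> L1 miss wb->B3  d=D]
11: W B1 -> L1 hit  d=D]
12: R B1 -> L1 hit  d=D]
13: W B2 -> L0 miss  d=D]
14: R B1 -> L1 hit  d=D]
15: R B0 -> L0 miss wb->B2  d=-]

DIRTY = [1]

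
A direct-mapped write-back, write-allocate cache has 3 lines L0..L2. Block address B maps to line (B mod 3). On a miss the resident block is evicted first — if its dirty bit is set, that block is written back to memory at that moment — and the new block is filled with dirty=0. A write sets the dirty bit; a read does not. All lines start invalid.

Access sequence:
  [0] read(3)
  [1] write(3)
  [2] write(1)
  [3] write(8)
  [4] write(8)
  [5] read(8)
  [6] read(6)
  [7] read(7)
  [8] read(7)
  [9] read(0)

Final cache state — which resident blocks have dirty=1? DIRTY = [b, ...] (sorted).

  0 | R B3 → L0 miss [-]
  1 | W B3 → L0 hit [D]
  2 | W B1 → L1 miss [D]
  3 | W B8 → L2 miss [D]
  4 | W B8 → L2 hit [D]
  5 | R B8 → L2 hit [D]
  6 | R B6 → L0 miss wb→B3 [-]
  7 | R B7 → L1 miss wb→B1 [-]
  8 | R B7 → L1 hit [-]
  9 | R B0 → L0 miss [-]

DIRTY = [8]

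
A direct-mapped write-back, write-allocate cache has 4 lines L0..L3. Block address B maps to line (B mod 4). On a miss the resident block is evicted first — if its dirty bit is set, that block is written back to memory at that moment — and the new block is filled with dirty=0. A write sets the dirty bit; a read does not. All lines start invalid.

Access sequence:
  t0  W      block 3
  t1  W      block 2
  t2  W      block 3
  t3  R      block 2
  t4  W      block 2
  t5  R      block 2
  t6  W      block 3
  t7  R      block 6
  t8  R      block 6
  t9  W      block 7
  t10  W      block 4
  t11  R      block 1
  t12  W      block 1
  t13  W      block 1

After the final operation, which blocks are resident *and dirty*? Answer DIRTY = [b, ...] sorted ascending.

DIRTY = [1, 4, 7]

  0 | W B3 → L3 miss [D]
  1 | W B2 → L2 miss [D]
  2 | W B3 → L3 hit [D]
  3 | R B2 → L2 hit [D]
  4 | W B2 → L2 hit [D]
  5 | R B2 → L2 hit [D]
  6 | W B3 → L3 hit [D]
  7 | R B6 → L2 miss wb→B2 [-]
  8 | R B6 → L2 hit [-]
  9 | W B7 → L3 miss wb→B3 [D]
  10 | W B4 → L0 miss [D]
  11 | R B1 → L1 miss [-]
  12 | W B1 → L1 hit [D]
  13 | W B1 → L1 hit [D]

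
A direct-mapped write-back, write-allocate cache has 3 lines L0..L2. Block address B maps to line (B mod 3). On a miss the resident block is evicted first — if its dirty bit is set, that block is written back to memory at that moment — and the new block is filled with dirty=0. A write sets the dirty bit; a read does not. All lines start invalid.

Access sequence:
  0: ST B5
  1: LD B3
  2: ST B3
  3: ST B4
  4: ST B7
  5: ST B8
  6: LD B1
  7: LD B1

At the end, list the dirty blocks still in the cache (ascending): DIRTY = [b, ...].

0: W B5 → L2 miss [D]
1: R B3 → L0 miss [-]
2: W B3 → L0 hit [D]
3: W B4 → L1 miss [D]
4: W B7 → L1 miss wb→B4 [D]
5: W B8 → L2 miss wb→B5 [D]
6: R B1 → L1 miss wb→B7 [-]
7: R B1 → L1 hit [-]

DIRTY = [3, 8]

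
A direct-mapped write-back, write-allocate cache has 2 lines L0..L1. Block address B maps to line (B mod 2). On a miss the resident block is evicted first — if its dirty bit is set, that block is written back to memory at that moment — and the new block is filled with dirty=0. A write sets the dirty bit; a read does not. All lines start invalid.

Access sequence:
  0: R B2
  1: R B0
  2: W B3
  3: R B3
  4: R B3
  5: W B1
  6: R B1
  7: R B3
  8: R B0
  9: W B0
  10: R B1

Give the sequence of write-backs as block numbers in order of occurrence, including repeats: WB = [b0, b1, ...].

  0 | R B2 → L0 miss [-]
  1 | R B0 → L0 miss [-]
  2 | W B3 → L1 miss [D]
  3 | R B3 → L1 hit [D]
  4 | R B3 → L1 hit [D]
  5 | W B1 → L1 miss wb→B3 [D]
  6 | R B1 → L1 hit [D]
  7 | R B3 → L1 miss wb→B1 [-]
  8 | R B0 → L0 hit [-]
  9 | W B0 → L0 hit [D]
  10 | R B1 → L1 miss [-]

WB = [3, 1]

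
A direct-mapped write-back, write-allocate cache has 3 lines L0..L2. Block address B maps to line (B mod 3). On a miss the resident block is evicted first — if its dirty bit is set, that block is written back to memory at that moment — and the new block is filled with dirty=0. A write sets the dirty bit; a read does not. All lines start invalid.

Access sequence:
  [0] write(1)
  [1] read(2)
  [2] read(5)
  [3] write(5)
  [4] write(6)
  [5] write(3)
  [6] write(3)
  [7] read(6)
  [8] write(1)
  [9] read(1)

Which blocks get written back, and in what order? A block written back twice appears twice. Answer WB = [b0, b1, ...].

WB = [6, 3]

  0 | W B1 → L1 miss [D]
  1 | R B2 → L2 miss [-]
  2 | R B5 → L2 miss [-]
  3 | W B5 → L2 hit [D]
  4 | W B6 → L0 miss [D]
  5 | W B3 → L0 miss wb→B6 [D]
  6 | W B3 → L0 hit [D]
  7 | R B6 → L0 miss wb→B3 [-]
  8 | W B1 → L1 hit [D]
  9 | R B1 → L1 hit [D]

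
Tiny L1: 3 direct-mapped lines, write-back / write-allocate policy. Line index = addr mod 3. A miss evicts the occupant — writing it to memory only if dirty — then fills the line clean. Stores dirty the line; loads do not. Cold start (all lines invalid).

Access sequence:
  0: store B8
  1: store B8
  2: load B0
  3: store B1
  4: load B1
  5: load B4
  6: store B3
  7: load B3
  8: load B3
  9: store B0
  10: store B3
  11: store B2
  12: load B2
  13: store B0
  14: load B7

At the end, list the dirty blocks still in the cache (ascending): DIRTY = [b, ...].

DIRTY = [0, 2]

  0 | W B8 → L2 miss [D]
  1 | W B8 → L2 hit [D]
  2 | R B0 → L0 miss [-]
  3 | W B1 → L1 miss [D]
  4 | R B1 → L1 hit [D]
  5 | R B4 → L1 miss wb→B1 [-]
  6 | W B3 → L0 miss [D]
  7 | R B3 → L0 hit [D]
  8 | R B3 → L0 hit [D]
  9 | W B0 → L0 miss wb→B3 [D]
  10 | W B3 → L0 miss wb→B0 [D]
  11 | W B2 → L2 miss wb→B8 [D]
  12 | R B2 → L2 hit [D]
  13 | W B0 → L0 miss wb→B3 [D]
  14 | R B7 → L1 miss [-]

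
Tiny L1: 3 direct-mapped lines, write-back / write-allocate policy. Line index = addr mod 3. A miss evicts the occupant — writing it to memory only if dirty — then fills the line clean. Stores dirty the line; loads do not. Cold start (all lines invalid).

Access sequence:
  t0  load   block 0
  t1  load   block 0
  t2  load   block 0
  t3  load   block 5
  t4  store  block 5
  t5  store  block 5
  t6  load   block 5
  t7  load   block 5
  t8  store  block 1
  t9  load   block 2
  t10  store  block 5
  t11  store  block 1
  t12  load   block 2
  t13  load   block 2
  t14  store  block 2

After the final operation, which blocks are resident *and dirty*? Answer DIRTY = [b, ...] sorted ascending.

DIRTY = [1, 2]

  0 | R B0 → L0 miss [-]
  1 | R B0 → L0 hit [-]
  2 | R B0 → L0 hit [-]
  3 | R B5 → L2 miss [-]
  4 | W B5 → L2 hit [D]
  5 | W B5 → L2 hit [D]
  6 | R B5 → L2 hit [D]
  7 | R B5 → L2 hit [D]
  8 | W B1 → L1 miss [D]
  9 | R B2 → L2 miss wb→B5 [-]
  10 | W B5 → L2 miss [D]
  11 | W B1 → L1 hit [D]
  12 | R B2 → L2 miss wb→B5 [-]
  13 | R B2 → L2 hit [-]
  14 | W B2 → L2 hit [D]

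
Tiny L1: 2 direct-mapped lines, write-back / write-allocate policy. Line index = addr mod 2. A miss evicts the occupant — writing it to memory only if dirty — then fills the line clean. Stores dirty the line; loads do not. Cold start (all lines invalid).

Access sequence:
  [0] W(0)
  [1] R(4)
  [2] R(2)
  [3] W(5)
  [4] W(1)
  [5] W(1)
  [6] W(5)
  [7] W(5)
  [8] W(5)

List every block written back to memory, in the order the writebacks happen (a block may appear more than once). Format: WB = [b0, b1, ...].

0: W B0 -> L0 miss  d=D]
1: R B4 -> L0 miss wb->B0  d=-]
2: R B2 -> L0 miss  d=-]
3: W B5 -> L1 miss  d=D]
4: W B1 -> L1 miss wb->B5  d=D]
5: W B1 -> L1 hit  d=D]
6: W B5 -> L1 miss wb->B1  d=D]
7: W B5 -> L1 hit  d=D]
8: W B5 -> L1 hit  d=D]

WB = [0, 5, 1]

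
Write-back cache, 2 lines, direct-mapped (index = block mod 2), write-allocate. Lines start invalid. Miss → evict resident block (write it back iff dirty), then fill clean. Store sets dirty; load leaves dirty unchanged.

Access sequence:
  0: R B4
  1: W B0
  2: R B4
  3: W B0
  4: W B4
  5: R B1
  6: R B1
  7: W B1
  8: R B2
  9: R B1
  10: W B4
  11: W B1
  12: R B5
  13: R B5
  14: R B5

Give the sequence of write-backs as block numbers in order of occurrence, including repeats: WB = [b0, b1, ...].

0: R B4 -> L0 miss  d=-]
1: W B0 -> L0 miss  d=D]
2: R B4 -> L0 miss wb->B0  d=-]
3: W B0 -> L0 miss  d=D]
4: W B4 -> L0 miss wb->B0  d=D]
5: R B1 -> L1 miss  d=-]
6: R B1 -> L1 hit  d=-]
7: W B1 -> L1 hit  d=D]
8: R B2 -> L0 miss wb->B4  d=-]
9: R B1 -> L1 hit  d=D]
10: W B4 -> L0 miss  d=D]
11: W B1 -> L1 hit  d=D]
12: R B5 -> L1 miss wb->B1  d=-]
13: R B5 -> L1 hit  d=-]
14: R B5 -> L1 hit  d=-]

WB = [0, 0, 4, 1]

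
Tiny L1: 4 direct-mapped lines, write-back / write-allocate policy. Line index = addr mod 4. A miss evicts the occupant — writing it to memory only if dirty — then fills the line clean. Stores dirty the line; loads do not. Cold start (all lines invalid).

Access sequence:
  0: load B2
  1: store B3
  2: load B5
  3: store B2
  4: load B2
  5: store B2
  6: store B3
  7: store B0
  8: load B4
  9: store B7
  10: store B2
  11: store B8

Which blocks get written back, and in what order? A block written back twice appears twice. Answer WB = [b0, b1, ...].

  0 | R B2 → L2 miss [-]
  1 | W B3 → L3 miss [D]
  2 | R B5 → L1 miss [-]
  3 | W B2 → L2 hit [D]
  4 | R B2 → L2 hit [D]
  5 | W B2 → L2 hit [D]
  6 | W B3 → L3 hit [D]
  7 | W B0 → L0 miss [D]
  8 | R B4 → L0 miss wb→B0 [-]
  9 | W B7 → L3 miss wb→B3 [D]
  10 | W B2 → L2 hit [D]
  11 | W B8 → L0 miss [D]

WB = [0, 3]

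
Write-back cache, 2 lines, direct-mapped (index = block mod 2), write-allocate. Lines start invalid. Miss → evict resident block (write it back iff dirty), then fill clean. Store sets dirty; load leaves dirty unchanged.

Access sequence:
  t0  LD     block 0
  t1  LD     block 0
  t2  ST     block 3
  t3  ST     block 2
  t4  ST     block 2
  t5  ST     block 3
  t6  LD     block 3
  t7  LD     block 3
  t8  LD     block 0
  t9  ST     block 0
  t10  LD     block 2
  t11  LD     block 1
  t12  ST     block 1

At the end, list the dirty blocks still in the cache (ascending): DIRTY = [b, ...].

DIRTY = [1]

  0 | R B0 → L0 miss [-]
  1 | R B0 → L0 hit [-]
  2 | W B3 → L1 miss [D]
  3 | W B2 → L0 miss [D]
  4 | W B2 → L0 hit [D]
  5 | W B3 → L1 hit [D]
  6 | R B3 → L1 hit [D]
  7 | R B3 → L1 hit [D]
  8 | R B0 → L0 miss wb→B2 [-]
  9 | W B0 → L0 hit [D]
  10 | R B2 → L0 miss wb→B0 [-]
  11 | R B1 → L1 miss wb→B3 [-]
  12 | W B1 → L1 hit [D]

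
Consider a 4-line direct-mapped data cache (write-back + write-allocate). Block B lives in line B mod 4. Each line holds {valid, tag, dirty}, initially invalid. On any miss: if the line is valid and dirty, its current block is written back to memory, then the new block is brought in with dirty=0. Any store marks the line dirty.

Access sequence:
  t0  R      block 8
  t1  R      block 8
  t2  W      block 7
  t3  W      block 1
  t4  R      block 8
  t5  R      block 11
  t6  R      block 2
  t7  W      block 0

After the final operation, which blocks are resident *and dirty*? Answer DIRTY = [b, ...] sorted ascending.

0: R B8 → L0 miss [-]
1: R B8 → L0 hit [-]
2: W B7 → L3 miss [D]
3: W B1 → L1 miss [D]
4: R B8 → L0 hit [-]
5: R B11 → L3 miss wb→B7 [-]
6: R B2 → L2 miss [-]
7: W B0 → L0 miss [D]

DIRTY = [0, 1]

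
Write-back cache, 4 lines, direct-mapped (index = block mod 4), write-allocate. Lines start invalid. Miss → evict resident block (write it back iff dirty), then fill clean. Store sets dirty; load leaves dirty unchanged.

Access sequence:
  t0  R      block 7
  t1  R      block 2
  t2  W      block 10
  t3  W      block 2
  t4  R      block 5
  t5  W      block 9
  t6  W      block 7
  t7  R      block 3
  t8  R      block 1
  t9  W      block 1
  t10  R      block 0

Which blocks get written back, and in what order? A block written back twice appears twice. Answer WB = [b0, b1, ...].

0: R B7 → L3 miss [-]
1: R B2 → L2 miss [-]
2: W B10 → L2 miss [D]
3: W B2 → L2 miss wb→B10 [D]
4: R B5 → L1 miss [-]
5: W B9 → L1 miss [D]
6: W B7 → L3 hit [D]
7: R B3 → L3 miss wb→B7 [-]
8: R B1 → L1 miss wb→B9 [-]
9: W B1 → L1 hit [D]
10: R B0 → L0 miss [-]

WB = [10, 7, 9]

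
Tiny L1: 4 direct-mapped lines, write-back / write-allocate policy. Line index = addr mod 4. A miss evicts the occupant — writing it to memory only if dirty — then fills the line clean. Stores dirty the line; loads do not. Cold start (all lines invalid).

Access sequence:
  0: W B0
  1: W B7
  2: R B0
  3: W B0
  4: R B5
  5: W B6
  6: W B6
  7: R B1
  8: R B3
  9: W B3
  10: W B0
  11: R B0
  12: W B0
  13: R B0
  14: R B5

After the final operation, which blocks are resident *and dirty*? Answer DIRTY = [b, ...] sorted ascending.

  0 | W B0 → L0 miss [D]
  1 | W B7 → L3 miss [D]
  2 | R B0 → L0 hit [D]
  3 | W B0 → L0 hit [D]
  4 | R B5 → L1 miss [-]
  5 | W B6 → L2 miss [D]
  6 | W B6 → L2 hit [D]
  7 | R B1 → L1 miss [-]
  8 | R B3 → L3 miss wb→B7 [-]
  9 | W B3 → L3 hit [D]
  10 | W B0 → L0 hit [D]
  11 | R B0 → L0 hit [D]
  12 | W B0 → L0 hit [D]
  13 | R B0 → L0 hit [D]
  14 | R B5 → L1 miss [-]

DIRTY = [0, 3, 6]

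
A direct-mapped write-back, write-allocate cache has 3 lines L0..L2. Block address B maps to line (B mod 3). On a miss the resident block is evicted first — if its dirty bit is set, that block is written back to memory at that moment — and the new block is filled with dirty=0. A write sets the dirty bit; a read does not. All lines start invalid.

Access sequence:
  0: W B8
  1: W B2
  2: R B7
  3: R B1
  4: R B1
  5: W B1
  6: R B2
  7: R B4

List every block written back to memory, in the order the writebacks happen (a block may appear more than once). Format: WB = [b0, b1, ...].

  0 | W B8 → L2 miss [D]
  1 | W B2 → L2 miss wb→B8 [D]
  2 | R B7 → L1 miss [-]
  3 | R B1 → L1 miss [-]
  4 | R B1 → L1 hit [-]
  5 | W B1 → L1 hit [D]
  6 | R B2 → L2 hit [D]
  7 | R B4 → L1 miss wb→B1 [-]

WB = [8, 1]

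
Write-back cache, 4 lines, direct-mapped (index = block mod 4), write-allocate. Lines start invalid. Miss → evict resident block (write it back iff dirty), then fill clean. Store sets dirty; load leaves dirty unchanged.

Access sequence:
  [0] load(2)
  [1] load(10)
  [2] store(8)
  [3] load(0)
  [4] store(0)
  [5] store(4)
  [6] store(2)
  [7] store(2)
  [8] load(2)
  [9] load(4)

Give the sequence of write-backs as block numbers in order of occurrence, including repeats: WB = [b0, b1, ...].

WB = [8, 0]

0: R B2 -> L2 miss  d=-]
1: R B10 -> L2 miss  d=-]
2: W B8 -> L0 miss  d=D]
3: R B0 -> L0 miss wb->B8  d=-]
4: W B0 -> L0 hit  d=D]
5: W B4 -> L0 miss wb->B0  d=D]
6: W B2 -> L2 miss  d=D]
7: W B2 -> L2 hit  d=D]
8: R B2 -> L2 hit  d=D]
9: R B4 -> L0 hit  d=D]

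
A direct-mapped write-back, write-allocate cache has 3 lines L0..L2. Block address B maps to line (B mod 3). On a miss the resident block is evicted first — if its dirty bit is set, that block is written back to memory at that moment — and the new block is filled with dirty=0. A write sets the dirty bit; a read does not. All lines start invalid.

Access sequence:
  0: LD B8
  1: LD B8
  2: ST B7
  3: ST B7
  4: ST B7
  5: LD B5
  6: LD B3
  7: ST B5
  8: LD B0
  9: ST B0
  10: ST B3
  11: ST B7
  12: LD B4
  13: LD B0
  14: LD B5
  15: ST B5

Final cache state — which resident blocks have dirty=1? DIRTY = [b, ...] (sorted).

0: R B8 -> L2 miss  d=-]
1: R B8 -> L2 hit  d=-]
2: W B7 -> L1 miss  d=D]
3: W B7 -> L1 hit  d=D]
4: W B7 -> L1 hit  d=D]
5: R B5 -> L2 miss  d=-]
6: R B3 -> L0 miss  d=-]
7: W B5 -> L2 hit  d=D]
8: R B0 -> L0 miss  d=-]
9: W B0 -> L0 hit  d=D]
10: W B3 -> L0 miss wb->B0  d=D]
11: W B7 -> L1 hit  d=D]
12: R B4 -> L1 miss wb->B7  d=-]
13: R B0 -> L0 miss wb->B3  d=-]
14: R B5 -> L2 hit  d=D]
15: W B5 -> L2 hit  d=D]

DIRTY = [5]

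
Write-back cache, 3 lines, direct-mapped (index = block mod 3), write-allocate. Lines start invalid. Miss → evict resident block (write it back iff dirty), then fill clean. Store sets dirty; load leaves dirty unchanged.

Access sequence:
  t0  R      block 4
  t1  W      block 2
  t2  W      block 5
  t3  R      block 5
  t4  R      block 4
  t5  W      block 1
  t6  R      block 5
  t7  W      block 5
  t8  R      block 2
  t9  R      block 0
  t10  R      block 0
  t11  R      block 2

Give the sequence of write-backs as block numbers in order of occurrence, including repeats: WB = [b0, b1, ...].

WB = [2, 5]

0: R B4 -> L1 miss  d=-]
1: W B2 -> L2 miss  d=D]
2: W B5 -> L2 miss wb->B2  d=D]
3: R B5 -> L2 hit  d=D]
4: R B4 -> L1 hit  d=-]
5: W B1 -> L1 miss  d=D]
6: R B5 -> L2 hit  d=D]
7: W B5 -> L2 hit  d=D]
8: R B2 -> L2 miss wb->B5  d=-]
9: R B0 -> L0 miss  d=-]
10: R B0 -> L0 hit  d=-]
11: R B2 -> L2 hit  d=-]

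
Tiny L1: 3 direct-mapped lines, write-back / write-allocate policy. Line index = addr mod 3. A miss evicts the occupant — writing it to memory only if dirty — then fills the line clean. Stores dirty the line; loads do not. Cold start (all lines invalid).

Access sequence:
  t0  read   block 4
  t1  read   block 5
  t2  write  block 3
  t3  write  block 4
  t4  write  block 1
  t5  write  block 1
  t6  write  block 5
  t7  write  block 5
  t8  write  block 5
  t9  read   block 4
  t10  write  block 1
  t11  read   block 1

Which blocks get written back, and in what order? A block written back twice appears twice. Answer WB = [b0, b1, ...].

0: R B4 → L1 miss [-]
1: R B5 → L2 miss [-]
2: W B3 → L0 miss [D]
3: W B4 → L1 hit [D]
4: W B1 → L1 miss wb→B4 [D]
5: W B1 → L1 hit [D]
6: W B5 → L2 hit [D]
7: W B5 → L2 hit [D]
8: W B5 → L2 hit [D]
9: R B4 → L1 miss wb→B1 [-]
10: W B1 → L1 miss [D]
11: R B1 → L1 hit [D]

WB = [4, 1]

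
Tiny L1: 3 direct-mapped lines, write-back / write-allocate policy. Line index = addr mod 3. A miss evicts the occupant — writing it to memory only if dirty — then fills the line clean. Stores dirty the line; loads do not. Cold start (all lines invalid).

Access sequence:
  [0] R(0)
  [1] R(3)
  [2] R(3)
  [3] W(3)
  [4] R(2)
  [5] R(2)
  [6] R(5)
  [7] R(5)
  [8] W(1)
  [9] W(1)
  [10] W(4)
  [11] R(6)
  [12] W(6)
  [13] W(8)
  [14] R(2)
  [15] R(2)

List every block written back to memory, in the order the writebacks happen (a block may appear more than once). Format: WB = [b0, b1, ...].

WB = [1, 3, 8]

0: R B0 -> L0 miss  d=-]
1: R B3 -> L0 miss  d=-]
2: R B3 -> L0 hit  d=-]
3: W B3 -> L0 hit  d=D]
4: R B2 -> L2 miss  d=-]
5: R B2 -> L2 hit  d=-]
6: R B5 -> L2 miss  d=-]
7: R B5 -> L2 hit  d=-]
8: W B1 -> L1 miss  d=D]
9: W B1 -> L1 hit  d=D]
10: W B4 -> L1 miss wb->B1  d=D]
11: R B6 -> L0 miss wb->B3  d=-]
12: W B6 -> L0 hit  d=D]
13: W B8 -> L2 miss  d=D]
14: R B2 -> L2 miss wb->B8  d=-]
15: R B2 -> L2 hit  d=-]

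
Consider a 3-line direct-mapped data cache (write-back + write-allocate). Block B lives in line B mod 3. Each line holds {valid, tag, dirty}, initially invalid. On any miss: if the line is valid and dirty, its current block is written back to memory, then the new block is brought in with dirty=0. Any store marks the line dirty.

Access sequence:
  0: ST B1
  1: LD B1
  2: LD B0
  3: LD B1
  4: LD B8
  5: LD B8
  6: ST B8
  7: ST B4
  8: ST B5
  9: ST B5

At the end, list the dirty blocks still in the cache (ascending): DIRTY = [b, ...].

DIRTY = [4, 5]

  0 | W B1 → L1 miss [D]
  1 | R B1 → L1 hit [D]
  2 | R B0 → L0 miss [-]
  3 | R B1 → L1 hit [D]
  4 | R B8 → L2 miss [-]
  5 | R B8 → L2 hit [-]
  6 | W B8 → L2 hit [D]
  7 | W B4 → L1 miss wb→B1 [D]
  8 | W B5 → L2 miss wb→B8 [D]
  9 | W B5 → L2 hit [D]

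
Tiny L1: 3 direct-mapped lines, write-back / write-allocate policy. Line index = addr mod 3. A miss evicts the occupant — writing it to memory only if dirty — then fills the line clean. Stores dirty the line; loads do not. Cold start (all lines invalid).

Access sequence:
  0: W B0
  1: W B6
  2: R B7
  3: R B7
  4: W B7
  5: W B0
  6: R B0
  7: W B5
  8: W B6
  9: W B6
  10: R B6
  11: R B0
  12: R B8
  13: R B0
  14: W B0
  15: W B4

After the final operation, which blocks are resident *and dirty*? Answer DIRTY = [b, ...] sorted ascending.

0: W B0 -> L0 miss  d=D]
1: W B6 -> L0 miss wb->B0  d=D]
2: R B7 -> L1 miss  d=-]
3: R B7 -> L1 hit  d=-]
4: W B7 -> L1 hit  d=D]
5: W B0 -> L0 miss wb->B6  d=D]
6: R B0 -> L0 hit  d=D]
7: W B5 -> L2 miss  d=D]
8: W B6 -> L0 miss wb->B0  d=D]
9: W B6 -> L0 hit  d=D]
10: R B6 -> L0 hit  d=D]
11: R B0 -> L0 miss wb->B6  d=-]
12: R B8 -> L2 miss wb->B5  d=-]
13: R B0 -> L0 hit  d=-]
14: W B0 -> L0 hit  d=D]
15: W B4 -> L1 miss wb->B7  d=D]

DIRTY = [0, 4]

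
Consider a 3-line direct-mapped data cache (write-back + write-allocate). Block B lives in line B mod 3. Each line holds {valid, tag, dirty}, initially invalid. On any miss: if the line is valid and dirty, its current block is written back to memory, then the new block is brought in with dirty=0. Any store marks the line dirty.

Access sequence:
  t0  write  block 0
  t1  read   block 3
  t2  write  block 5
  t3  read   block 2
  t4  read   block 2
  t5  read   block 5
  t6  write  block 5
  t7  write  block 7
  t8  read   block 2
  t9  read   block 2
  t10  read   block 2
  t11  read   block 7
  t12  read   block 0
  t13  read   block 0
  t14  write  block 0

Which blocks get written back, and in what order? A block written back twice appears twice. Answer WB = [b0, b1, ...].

  0 | W B0 → L0 miss [D]
  1 | R B3 → L0 miss wb→B0 [-]
  2 | W B5 → L2 miss [D]
  3 | R B2 → L2 miss wb→B5 [-]
  4 | R B2 → L2 hit [-]
  5 | R B5 → L2 miss [-]
  6 | W B5 → L2 hit [D]
  7 | W B7 → L1 miss [D]
  8 | R B2 → L2 miss wb→B5 [-]
  9 | R B2 → L2 hit [-]
  10 | R B2 → L2 hit [-]
  11 | R B7 → L1 hit [D]
  12 | R B0 → L0 miss [-]
  13 | R B0 → L0 hit [-]
  14 | W B0 → L0 hit [D]

WB = [0, 5, 5]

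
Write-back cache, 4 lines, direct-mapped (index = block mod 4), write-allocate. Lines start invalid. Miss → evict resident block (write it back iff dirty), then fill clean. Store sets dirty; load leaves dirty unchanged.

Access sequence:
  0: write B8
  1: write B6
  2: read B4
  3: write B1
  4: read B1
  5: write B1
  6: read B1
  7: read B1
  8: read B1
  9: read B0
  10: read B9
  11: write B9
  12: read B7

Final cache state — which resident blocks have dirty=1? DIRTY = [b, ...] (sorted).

  0 | W B8 → L0 miss [D]
  1 | W B6 → L2 miss [D]
  2 | R B4 → L0 miss wb→B8 [-]
  3 | W B1 → L1 miss [D]
  4 | R B1 → L1 hit [D]
  5 | W B1 → L1 hit [D]
  6 | R B1 → L1 hit [D]
  7 | R B1 → L1 hit [D]
  8 | R B1 → L1 hit [D]
  9 | R B0 → L0 miss [-]
  10 | R B9 → L1 miss wb→B1 [-]
  11 | W B9 → L1 hit [D]
  12 | R B7 → L3 miss [-]

DIRTY = [6, 9]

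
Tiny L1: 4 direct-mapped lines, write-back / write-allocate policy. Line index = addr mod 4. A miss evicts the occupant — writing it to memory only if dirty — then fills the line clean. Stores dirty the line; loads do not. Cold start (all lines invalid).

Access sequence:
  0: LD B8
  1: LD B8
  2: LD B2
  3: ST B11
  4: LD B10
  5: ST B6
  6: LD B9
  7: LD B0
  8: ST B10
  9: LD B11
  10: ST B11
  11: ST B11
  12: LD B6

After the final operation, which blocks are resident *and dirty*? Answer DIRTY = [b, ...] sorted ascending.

0: R B8 → L0 miss [-]
1: R B8 → L0 hit [-]
2: R B2 → L2 miss [-]
3: W B11 → L3 miss [D]
4: R B10 → L2 miss [-]
5: W B6 → L2 miss [D]
6: R B9 → L1 miss [-]
7: R B0 → L0 miss [-]
8: W B10 → L2 miss wb→B6 [D]
9: R B11 → L3 hit [D]
10: W B11 → L3 hit [D]
11: W B11 → L3 hit [D]
12: R B6 → L2 miss wb→B10 [-]

DIRTY = [11]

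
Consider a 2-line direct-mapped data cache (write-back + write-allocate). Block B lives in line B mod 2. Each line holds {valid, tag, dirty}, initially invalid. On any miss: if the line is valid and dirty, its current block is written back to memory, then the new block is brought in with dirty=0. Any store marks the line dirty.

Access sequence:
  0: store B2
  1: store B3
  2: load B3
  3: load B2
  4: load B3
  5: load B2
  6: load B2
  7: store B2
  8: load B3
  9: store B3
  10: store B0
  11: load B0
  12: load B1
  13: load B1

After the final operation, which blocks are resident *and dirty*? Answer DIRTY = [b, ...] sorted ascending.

  0 | W B2 → L0 miss [D]
  1 | W B3 → L1 miss [D]
  2 | R B3 → L1 hit [D]
  3 | R B2 → L0 hit [D]
  4 | R B3 → L1 hit [D]
  5 | R B2 → L0 hit [D]
  6 | R B2 → L0 hit [D]
  7 | W B2 → L0 hit [D]
  8 | R B3 → L1 hit [D]
  9 | W B3 → L1 hit [D]
  10 | W B0 → L0 miss wb→B2 [D]
  11 | R B0 → L0 hit [D]
  12 | R B1 → L1 miss wb→B3 [-]
  13 | R B1 → L1 hit [-]

DIRTY = [0]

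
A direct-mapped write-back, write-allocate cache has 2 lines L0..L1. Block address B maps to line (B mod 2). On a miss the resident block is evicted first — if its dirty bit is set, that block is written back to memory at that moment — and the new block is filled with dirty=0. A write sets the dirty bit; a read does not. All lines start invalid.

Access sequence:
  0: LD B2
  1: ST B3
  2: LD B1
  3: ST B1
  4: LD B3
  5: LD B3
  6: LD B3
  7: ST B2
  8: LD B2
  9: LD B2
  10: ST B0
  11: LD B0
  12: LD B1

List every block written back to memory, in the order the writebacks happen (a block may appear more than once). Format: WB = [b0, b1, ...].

  0 | R B2 → L0 miss [-]
  1 | W B3 → L1 miss [D]
  2 | R B1 → L1 miss wb→B3 [-]
  3 | W B1 → L1 hit [D]
  4 | R B3 → L1 miss wb→B1 [-]
  5 | R B3 → L1 hit [-]
  6 | R B3 → L1 hit [-]
  7 | W B2 → L0 hit [D]
  8 | R B2 → L0 hit [D]
  9 | R B2 → L0 hit [D]
  10 | W B0 → L0 miss wb→B2 [D]
  11 | R B0 → L0 hit [D]
  12 | R B1 → L1 miss [-]

WB = [3, 1, 2]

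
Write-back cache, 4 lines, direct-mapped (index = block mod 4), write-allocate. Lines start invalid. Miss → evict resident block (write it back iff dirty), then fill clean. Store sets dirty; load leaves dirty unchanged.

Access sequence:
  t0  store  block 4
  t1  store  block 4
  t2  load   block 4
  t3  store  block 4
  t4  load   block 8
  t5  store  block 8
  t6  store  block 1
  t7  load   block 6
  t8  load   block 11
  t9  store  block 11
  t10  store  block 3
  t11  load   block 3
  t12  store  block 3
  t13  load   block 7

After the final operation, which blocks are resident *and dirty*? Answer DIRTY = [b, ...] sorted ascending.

0: W B4 -> L0 miss  d=D]
1: W B4 -> L0 hit  d=D]
2: R B4 -> L0 hit  d=D]
3: W B4 -> L0 hit  d=D]
4: R B8 -> L0 miss wb->B4  d=-]
5: W B8 -> L0 hit  d=D]
6: W B1 -> L1 miss  d=D]
7: R B6 -> L2 miss  d=-]
8: R B11 -> L3 miss  d=-]
9: W B11 -> L3 hit  d=D]
10: W B3 -> L3 miss wb->B11  d=D]
11: R B3 -> L3 hit  d=D]
12: W B3 -> L3 hit  d=D]
13: R B7 -> L3 miss wb->B3  d=-]

DIRTY = [1, 8]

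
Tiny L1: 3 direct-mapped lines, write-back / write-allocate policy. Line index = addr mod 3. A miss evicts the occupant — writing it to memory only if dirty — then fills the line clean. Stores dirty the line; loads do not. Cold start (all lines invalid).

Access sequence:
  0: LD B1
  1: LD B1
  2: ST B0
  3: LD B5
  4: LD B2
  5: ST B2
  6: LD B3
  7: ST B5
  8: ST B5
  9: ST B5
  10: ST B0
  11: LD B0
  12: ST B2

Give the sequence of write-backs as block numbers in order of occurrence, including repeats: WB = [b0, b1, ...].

WB = [0, 2, 5]

0: R B1 → L1 miss [-]
1: R B1 → L1 hit [-]
2: W B0 → L0 miss [D]
3: R B5 → L2 miss [-]
4: R B2 → L2 miss [-]
5: W B2 → L2 hit [D]
6: R B3 → L0 miss wb→B0 [-]
7: W B5 → L2 miss wb→B2 [D]
8: W B5 → L2 hit [D]
9: W B5 → L2 hit [D]
10: W B0 → L0 miss [D]
11: R B0 → L0 hit [D]
12: W B2 → L2 miss wb→B5 [D]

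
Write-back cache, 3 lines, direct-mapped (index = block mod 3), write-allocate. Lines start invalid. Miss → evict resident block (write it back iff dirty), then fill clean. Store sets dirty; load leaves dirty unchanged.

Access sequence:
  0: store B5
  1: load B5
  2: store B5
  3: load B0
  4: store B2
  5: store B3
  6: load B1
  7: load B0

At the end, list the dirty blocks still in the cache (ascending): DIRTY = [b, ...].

  0 | W B5 → L2 miss [D]
  1 | R B5 → L2 hit [D]
  2 | W B5 → L2 hit [D]
  3 | R B0 → L0 miss [-]
  4 | W B2 → L2 miss wb→B5 [D]
  5 | W B3 → L0 miss [D]
  6 | R B1 → L1 miss [-]
  7 | R B0 → L0 miss wb→B3 [-]

DIRTY = [2]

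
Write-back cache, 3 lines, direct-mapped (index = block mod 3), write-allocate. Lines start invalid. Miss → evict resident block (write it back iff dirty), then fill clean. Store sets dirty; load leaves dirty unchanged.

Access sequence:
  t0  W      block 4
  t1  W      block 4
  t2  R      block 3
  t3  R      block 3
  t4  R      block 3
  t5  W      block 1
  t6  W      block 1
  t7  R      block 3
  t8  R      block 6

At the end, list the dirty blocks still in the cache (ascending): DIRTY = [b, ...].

DIRTY = [1]

0: W B4 -> L1 miss  d=D]
1: W B4 -> L1 hit  d=D]
2: R B3 -> L0 miss  d=-]
3: R B3 -> L0 hit  d=-]
4: R B3 -> L0 hit  d=-]
5: W B1 -> L1 miss wb->B4  d=D]
6: W B1 -> L1 hit  d=D]
7: R B3 -> L0 hit  d=-]
8: R B6 -> L0 miss  d=-]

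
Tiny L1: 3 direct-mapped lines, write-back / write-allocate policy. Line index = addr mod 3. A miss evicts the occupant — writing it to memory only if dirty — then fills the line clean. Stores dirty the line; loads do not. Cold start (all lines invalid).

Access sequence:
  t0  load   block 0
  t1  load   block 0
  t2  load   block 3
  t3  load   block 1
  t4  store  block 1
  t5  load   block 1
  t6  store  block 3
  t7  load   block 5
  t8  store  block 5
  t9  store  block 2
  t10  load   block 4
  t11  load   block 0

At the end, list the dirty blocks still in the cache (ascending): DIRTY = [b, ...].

  0 | R B0 → L0 miss [-]
  1 | R B0 → L0 hit [-]
  2 | R B3 → L0 miss [-]
  3 | R B1 → L1 miss [-]
  4 | W B1 → L1 hit [D]
  5 | R B1 → L1 hit [D]
  6 | W B3 → L0 hit [D]
  7 | R B5 → L2 miss [-]
  8 | W B5 → L2 hit [D]
  9 | W B2 → L2 miss wb→B5 [D]
  10 | R B4 → L1 miss wb→B1 [-]
  11 | R B0 → L0 miss wb→B3 [-]

DIRTY = [2]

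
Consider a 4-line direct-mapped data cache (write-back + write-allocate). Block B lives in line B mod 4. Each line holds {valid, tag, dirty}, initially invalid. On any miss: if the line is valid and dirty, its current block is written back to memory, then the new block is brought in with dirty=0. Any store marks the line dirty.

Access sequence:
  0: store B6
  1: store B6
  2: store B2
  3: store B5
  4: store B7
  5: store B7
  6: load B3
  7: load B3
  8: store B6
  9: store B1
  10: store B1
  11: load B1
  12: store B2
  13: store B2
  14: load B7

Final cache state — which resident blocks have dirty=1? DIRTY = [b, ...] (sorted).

0: W B6 -> L2 miss  d=D]
1: W B6 -> L2 hit  d=D]
2: W B2 -> L2 miss wb->B6  d=D]
3: W B5 -> L1 miss  d=D]
4: W B7 -> L3 miss  d=D]
5: W B7 -> L3 hit  d=D]
6: R B3 -> L3 miss wb->B7  d=-]
7: R B3 -> L3 hit  d=-]
8: W B6 -> L2 miss wb->B2  d=D]
9: W B1 -> L1 miss wb->B5  d=D]
10: W B1 -> L1 hit  d=D]
11: R B1 -> L1 hit  d=D]
12: W B2 -> L2 miss wb->B6  d=D]
13: W B2 -> L2 hit  d=D]
14: R B7 -> L3 miss  d=-]

DIRTY = [1, 2]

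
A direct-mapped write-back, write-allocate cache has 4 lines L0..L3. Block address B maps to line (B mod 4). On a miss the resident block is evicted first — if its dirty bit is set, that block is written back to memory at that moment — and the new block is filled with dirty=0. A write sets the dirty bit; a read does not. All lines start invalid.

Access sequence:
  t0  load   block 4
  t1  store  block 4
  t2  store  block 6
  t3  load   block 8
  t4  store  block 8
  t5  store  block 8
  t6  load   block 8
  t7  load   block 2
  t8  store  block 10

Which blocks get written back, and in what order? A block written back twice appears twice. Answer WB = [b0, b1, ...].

WB = [4, 6]

0: R B4 -> L0 miss  d=-]
1: W B4 -> L0 hit  d=D]
2: W B6 -> L2 miss  d=D]
3: R B8 -> L0 miss wb->B4  d=-]
4: W B8 -> L0 hit  d=D]
5: W B8 -> L0 hit  d=D]
6: R B8 -> L0 hit  d=D]
7: R B2 -> L2 miss wb->B6  d=-]
8: W B10 -> L2 miss  d=D]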